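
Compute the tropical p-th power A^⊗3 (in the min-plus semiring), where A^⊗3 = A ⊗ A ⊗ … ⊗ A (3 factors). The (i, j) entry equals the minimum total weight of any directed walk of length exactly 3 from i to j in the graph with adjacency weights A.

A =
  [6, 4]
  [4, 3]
A^⊗3 =
  [11, 10]
  [10, 9]

Each entry (A^⊗3)_ij equals the minimum over all length-3 walks i = v_0 → v_1 → … → v_3 = j of Σ_t A[v_t][v_{t+1}]. For example, for (i, j) = (0, 1) we minimise over 4 possible intermediate vertex sequences; the minimum is 10, attained along the walk 0 → 1 → 1 → 1.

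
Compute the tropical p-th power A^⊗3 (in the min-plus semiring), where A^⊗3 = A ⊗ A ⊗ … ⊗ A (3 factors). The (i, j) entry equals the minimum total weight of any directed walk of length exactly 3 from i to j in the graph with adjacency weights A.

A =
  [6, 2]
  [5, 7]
A^⊗3 =
  [13, 9]
  [12, 13]

Each entry (A^⊗3)_ij equals the minimum over all length-3 walks i = v_0 → v_1 → … → v_3 = j of Σ_t A[v_t][v_{t+1}]. For example, for (i, j) = (0, 1) we minimise over 4 possible intermediate vertex sequences; the minimum is 9, attained along the walk 0 → 1 → 0 → 1.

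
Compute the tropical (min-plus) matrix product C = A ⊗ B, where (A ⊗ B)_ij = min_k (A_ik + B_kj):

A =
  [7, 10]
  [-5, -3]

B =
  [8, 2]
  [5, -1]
A ⊗ B =
  [15, 9]
  [2, -4]

Apply the min-plus product entry-by-entry:
  C[0][0] = min over k of (A[0][0] + B[0][0] = 7 + 8 = 15, A[0][1] + B[1][0] = 10 + 5 = 15) = 15 (attained at k = 0)
  C[0][1] = min over k of (A[0][0] + B[0][1] = 7 + 2 = 9, A[0][1] + B[1][1] = 10 + -1 = 9) = 9 (attained at k = 0)
  C[1][0] = min over k of (A[1][0] + B[0][0] = -5 + 8 = 3, A[1][1] + B[1][0] = -3 + 5 = 2) = 2 (attained at k = 1)
  C[1][1] = min over k of (A[1][0] + B[0][1] = -5 + 2 = -3, A[1][1] + B[1][1] = -3 + -1 = -4) = -4 (attained at k = 1)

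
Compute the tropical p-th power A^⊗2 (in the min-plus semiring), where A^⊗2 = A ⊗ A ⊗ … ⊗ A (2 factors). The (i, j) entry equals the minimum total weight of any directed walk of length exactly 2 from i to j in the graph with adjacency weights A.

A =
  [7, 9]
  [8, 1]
A^⊗2 =
  [14, 10]
  [9, 2]

Each entry (A^⊗2)_ij equals the minimum over all length-2 walks i = v_0 → v_1 → … → v_2 = j of Σ_t A[v_t][v_{t+1}]. For example, for (i, j) = (0, 1) we minimise over 2 possible intermediate vertex sequences; the minimum is 10, attained along the walk 0 → 1 → 1.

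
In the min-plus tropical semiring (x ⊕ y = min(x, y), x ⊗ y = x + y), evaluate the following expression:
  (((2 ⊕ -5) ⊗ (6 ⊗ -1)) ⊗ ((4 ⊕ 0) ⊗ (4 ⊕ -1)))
(((2 ⊕ -5) ⊗ (6 ⊗ -1)) ⊗ ((4 ⊕ 0) ⊗ (4 ⊕ -1))) = -1

Expand innermost to outermost. Recall ⊕ takes the minimum of its arguments and ⊗ takes their sum. Working out the expression (((2 ⊕ -5) ⊗ (6 ⊗ -1)) ⊗ ((4 ⊕ 0) ⊗ (4 ⊕ -1))) gives -1.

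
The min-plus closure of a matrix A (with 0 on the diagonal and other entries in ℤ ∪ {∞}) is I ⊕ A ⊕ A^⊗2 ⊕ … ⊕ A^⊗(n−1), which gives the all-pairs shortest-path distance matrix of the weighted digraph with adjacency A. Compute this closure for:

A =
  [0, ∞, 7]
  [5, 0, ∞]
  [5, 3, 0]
Closure =
  [0, 10, 7]
  [5, 0, 12]
  [5, 3, 0]

This is the Floyd-Warshall all-pairs shortest-path computation. For each intermediate vertex k = 0, 1, …, 2, update dist[i][j] ← min(dist[i][j], dist[i][k] + dist[k][j]). The final matrix gives, for each (i, j), the minimum total weight of any directed path from i to j (possibly empty when i = j).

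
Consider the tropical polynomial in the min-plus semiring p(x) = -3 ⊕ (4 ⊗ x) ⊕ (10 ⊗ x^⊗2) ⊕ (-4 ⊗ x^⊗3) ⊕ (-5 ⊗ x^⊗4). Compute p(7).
p(7) = -3

A tropical monomial a ⊗ x^⊗i evaluates to a + i · x. Evaluating each term at x = 7:
  Term 0 contributes -3 + 0 · 7 = -3
  Term 1 contributes 4 + 1 · 7 = 11
  Term 2 contributes 10 + 2 · 7 = 24
  Term 3 contributes -4 + 3 · 7 = 17
  Term 4 contributes -5 + 4 · 7 = 23
p(7) = ⊕ of these = min[-3, 11, 24, 17, 23] = -3.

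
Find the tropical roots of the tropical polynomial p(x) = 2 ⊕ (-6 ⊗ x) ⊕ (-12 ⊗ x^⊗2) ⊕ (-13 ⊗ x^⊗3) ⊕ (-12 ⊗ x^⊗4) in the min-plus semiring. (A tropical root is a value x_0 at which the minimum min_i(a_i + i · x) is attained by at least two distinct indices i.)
Roots: {-1, 1, 6, 8}

Each tropical root is a break point of the lower envelope of the lines y = a_i + i · x (there are 5 lines, with slopes 0, 1, ..., 4). Only the lines that attain the minimum somewhere contribute to roots; other lines are dominated. Here the surviving (envelope) indices are i = 4, i = 3, i = 2, i = 1, i = 0.
Intersections between consecutive envelope lines give the roots: for adjacent envelope indices i < j the intersection is x = (a_i − a_j) / (j − i). Reading off the sorted break points: {-1, 1, 6, 8}.
Verification: at each break x_0, at least two indices attain the minimum of min_i(a_i + i · x_0).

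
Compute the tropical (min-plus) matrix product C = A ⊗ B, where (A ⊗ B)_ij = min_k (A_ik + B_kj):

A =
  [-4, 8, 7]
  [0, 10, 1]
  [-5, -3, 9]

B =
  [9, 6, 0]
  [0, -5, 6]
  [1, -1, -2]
A ⊗ B =
  [5, 2, -4]
  [2, 0, -1]
  [-3, -8, -5]

Apply the min-plus product entry-by-entry:
  C[0][0] = min over k of (A[0][0] + B[0][0] = -4 + 9 = 5, A[0][1] + B[1][0] = 8 + 0 = 8, A[0][2] + B[2][0] = 7 + 1 = 8) = 5 (attained at k = 0)
  C[0][1] = min over k of (A[0][0] + B[0][1] = -4 + 6 = 2, A[0][1] + B[1][1] = 8 + -5 = 3, A[0][2] + B[2][1] = 7 + -1 = 6) = 2 (attained at k = 0)
  C[0][2] = min over k of (A[0][0] + B[0][2] = -4 + 0 = -4, A[0][1] + B[1][2] = 8 + 6 = 14, A[0][2] + B[2][2] = 7 + -2 = 5) = -4 (attained at k = 0)
  C[1][0] = min over k of (A[1][0] + B[0][0] = 0 + 9 = 9, A[1][1] + B[1][0] = 10 + 0 = 10, A[1][2] + B[2][0] = 1 + 1 = 2) = 2 (attained at k = 2)
  C[1][1] = min over k of (A[1][0] + B[0][1] = 0 + 6 = 6, A[1][1] + B[1][1] = 10 + -5 = 5, A[1][2] + B[2][1] = 1 + -1 = 0) = 0 (attained at k = 2)
  C[1][2] = min over k of (A[1][0] + B[0][2] = 0 + 0 = 0, A[1][1] + B[1][2] = 10 + 6 = 16, A[1][2] + B[2][2] = 1 + -2 = -1) = -1 (attained at k = 2)
  C[2][0] = min over k of (A[2][0] + B[0][0] = -5 + 9 = 4, A[2][1] + B[1][0] = -3 + 0 = -3, A[2][2] + B[2][0] = 9 + 1 = 10) = -3 (attained at k = 1)
  C[2][1] = min over k of (A[2][0] + B[0][1] = -5 + 6 = 1, A[2][1] + B[1][1] = -3 + -5 = -8, A[2][2] + B[2][1] = 9 + -1 = 8) = -8 (attained at k = 1)
  C[2][2] = min over k of (A[2][0] + B[0][2] = -5 + 0 = -5, A[2][1] + B[1][2] = -3 + 6 = 3, A[2][2] + B[2][2] = 9 + -2 = 7) = -5 (attained at k = 0)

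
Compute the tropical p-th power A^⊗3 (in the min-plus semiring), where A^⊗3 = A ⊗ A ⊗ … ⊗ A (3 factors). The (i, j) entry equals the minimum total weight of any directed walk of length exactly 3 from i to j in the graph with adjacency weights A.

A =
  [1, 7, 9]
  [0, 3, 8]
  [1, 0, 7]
A^⊗3 =
  [3, 9, 11]
  [2, 8, 10]
  [1, 6, 9]

Each entry (A^⊗3)_ij equals the minimum over all length-3 walks i = v_0 → v_1 → … → v_3 = j of Σ_t A[v_t][v_{t+1}]. For example, for (i, j) = (0, 2) we minimise over 9 possible intermediate vertex sequences; the minimum is 11, attained along the walk 0 → 0 → 0 → 2.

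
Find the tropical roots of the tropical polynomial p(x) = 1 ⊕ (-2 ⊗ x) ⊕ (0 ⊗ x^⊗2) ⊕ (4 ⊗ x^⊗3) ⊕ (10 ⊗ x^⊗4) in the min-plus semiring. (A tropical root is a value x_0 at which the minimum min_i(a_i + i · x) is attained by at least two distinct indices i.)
Roots: {-6, -4, -2, 3}

Each tropical root is a break point of the lower envelope of the lines y = a_i + i · x (there are 5 lines, with slopes 0, 1, ..., 4). Only the lines that attain the minimum somewhere contribute to roots; other lines are dominated. Here the surviving (envelope) indices are i = 4, i = 3, i = 2, i = 1, i = 0.
Intersections between consecutive envelope lines give the roots: for adjacent envelope indices i < j the intersection is x = (a_i − a_j) / (j − i). Reading off the sorted break points: {-6, -4, -2, 3}.
Verification: at each break x_0, at least two indices attain the minimum of min_i(a_i + i · x_0).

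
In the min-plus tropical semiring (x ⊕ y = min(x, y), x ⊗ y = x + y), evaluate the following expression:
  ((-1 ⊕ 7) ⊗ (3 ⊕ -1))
((-1 ⊕ 7) ⊗ (3 ⊕ -1)) = -2

Expand innermost to outermost. Recall ⊕ takes the minimum of its arguments and ⊗ takes their sum. Working out the expression ((-1 ⊕ 7) ⊗ (3 ⊕ -1)) gives -2.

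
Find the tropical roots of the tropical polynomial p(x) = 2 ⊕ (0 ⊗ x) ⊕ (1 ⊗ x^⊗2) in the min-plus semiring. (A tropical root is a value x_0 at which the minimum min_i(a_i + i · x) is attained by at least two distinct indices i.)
Roots: {-1, 2}

Each tropical root is a break point of the lower envelope of the lines y = a_i + i · x (there are 3 lines, with slopes 0, 1, ..., 2). Only the lines that attain the minimum somewhere contribute to roots; other lines are dominated. Here the surviving (envelope) indices are i = 2, i = 1, i = 0.
Intersections between consecutive envelope lines give the roots: for adjacent envelope indices i < j the intersection is x = (a_i − a_j) / (j − i). Reading off the sorted break points: {-1, 2}.
Verification: at each break x_0, at least two indices attain the minimum of min_i(a_i + i · x_0).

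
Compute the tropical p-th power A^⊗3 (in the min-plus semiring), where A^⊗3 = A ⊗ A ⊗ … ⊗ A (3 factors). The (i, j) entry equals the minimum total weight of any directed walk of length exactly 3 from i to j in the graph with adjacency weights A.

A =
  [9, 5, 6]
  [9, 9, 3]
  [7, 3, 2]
A^⊗3 =
  [15, 11, 10]
  [12, 8, 7]
  [11, 7, 6]

Each entry (A^⊗3)_ij equals the minimum over all length-3 walks i = v_0 → v_1 → … → v_3 = j of Σ_t A[v_t][v_{t+1}]. For example, for (i, j) = (0, 2) we minimise over 9 possible intermediate vertex sequences; the minimum is 10, attained along the walk 0 → 1 → 2 → 2.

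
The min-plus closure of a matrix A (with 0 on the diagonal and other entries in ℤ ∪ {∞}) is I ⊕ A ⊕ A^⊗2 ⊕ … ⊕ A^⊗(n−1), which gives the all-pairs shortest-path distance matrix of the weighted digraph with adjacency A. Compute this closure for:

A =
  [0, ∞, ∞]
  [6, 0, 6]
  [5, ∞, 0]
Closure =
  [0, ∞, ∞]
  [6, 0, 6]
  [5, ∞, 0]

This is the Floyd-Warshall all-pairs shortest-path computation. For each intermediate vertex k = 0, 1, …, 2, update dist[i][j] ← min(dist[i][j], dist[i][k] + dist[k][j]). The final matrix gives, for each (i, j), the minimum total weight of any directed path from i to j (possibly empty when i = j).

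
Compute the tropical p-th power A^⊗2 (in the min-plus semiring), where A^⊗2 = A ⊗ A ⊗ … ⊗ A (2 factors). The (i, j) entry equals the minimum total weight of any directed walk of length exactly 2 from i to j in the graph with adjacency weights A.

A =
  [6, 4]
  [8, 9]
A^⊗2 =
  [12, 10]
  [14, 12]

Each entry (A^⊗2)_ij equals the minimum over all length-2 walks i = v_0 → v_1 → … → v_2 = j of Σ_t A[v_t][v_{t+1}]. For example, for (i, j) = (0, 1) we minimise over 2 possible intermediate vertex sequences; the minimum is 10, attained along the walk 0 → 0 → 1.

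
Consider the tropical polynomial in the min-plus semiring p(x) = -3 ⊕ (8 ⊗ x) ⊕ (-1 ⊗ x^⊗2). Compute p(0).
p(0) = -3

A tropical monomial a ⊗ x^⊗i evaluates to a + i · x. Evaluating each term at x = 0:
  Term 0 contributes -3 + 0 · 0 = -3
  Term 1 contributes 8 + 1 · 0 = 8
  Term 2 contributes -1 + 2 · 0 = -1
p(0) = ⊕ of these = min[-3, 8, -1] = -3.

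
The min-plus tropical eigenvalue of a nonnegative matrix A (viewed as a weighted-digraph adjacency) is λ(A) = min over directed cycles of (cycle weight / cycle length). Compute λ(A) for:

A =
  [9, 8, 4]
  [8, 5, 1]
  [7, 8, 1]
λ(A) = 1

Enumerate directed cycles and compute their means (weight / length). Sample:
  cycle 0 → 0: weight = 9, length = 1, mean = 9/1 ≈ 9.000
  cycle 1 → 1: weight = 5, length = 1, mean = 5/1 ≈ 5.000
  cycle 2 → 2: weight = 1, length = 1, mean = 1/1 ≈ 1.000
  cycle 0 → 1 → 0: weight = 16, length = 2, mean = 16/2 ≈ 8.000
  cycle 0 → 2 → 0: weight = 11, length = 2, mean = 11/2 ≈ 5.500
  cycle 1 → 0 → 1: weight = 16, length = 2, mean = 16/2 ≈ 8.000
Minimum mean = 1.000, attained e.g. along the cycle 2 → 2 with weight 1 and length 1. So λ(A) = 1/1 = 1.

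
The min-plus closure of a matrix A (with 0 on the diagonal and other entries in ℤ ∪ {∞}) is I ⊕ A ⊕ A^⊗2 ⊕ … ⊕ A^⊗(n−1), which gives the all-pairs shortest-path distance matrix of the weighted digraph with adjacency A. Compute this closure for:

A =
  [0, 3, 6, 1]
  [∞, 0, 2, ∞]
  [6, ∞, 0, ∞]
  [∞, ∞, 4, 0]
Closure =
  [0, 3, 5, 1]
  [8, 0, 2, 9]
  [6, 9, 0, 7]
  [10, 13, 4, 0]

This is the Floyd-Warshall all-pairs shortest-path computation. For each intermediate vertex k = 0, 1, …, 3, update dist[i][j] ← min(dist[i][j], dist[i][k] + dist[k][j]). The final matrix gives, for each (i, j), the minimum total weight of any directed path from i to j (possibly empty when i = j).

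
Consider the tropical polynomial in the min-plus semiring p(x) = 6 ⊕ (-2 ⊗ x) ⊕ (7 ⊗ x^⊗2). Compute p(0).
p(0) = -2

A tropical monomial a ⊗ x^⊗i evaluates to a + i · x. Evaluating each term at x = 0:
  Term 0 contributes 6 + 0 · 0 = 6
  Term 1 contributes -2 + 1 · 0 = -2
  Term 2 contributes 7 + 2 · 0 = 7
p(0) = ⊕ of these = min[6, -2, 7] = -2.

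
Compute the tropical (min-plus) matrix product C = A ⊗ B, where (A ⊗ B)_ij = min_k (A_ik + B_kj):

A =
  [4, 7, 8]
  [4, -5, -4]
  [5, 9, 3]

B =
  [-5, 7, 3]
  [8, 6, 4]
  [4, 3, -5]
A ⊗ B =
  [-1, 11, 3]
  [-1, -1, -9]
  [0, 6, -2]

Apply the min-plus product entry-by-entry:
  C[0][0] = min over k of (A[0][0] + B[0][0] = 4 + -5 = -1, A[0][1] + B[1][0] = 7 + 8 = 15, A[0][2] + B[2][0] = 8 + 4 = 12) = -1 (attained at k = 0)
  C[0][1] = min over k of (A[0][0] + B[0][1] = 4 + 7 = 11, A[0][1] + B[1][1] = 7 + 6 = 13, A[0][2] + B[2][1] = 8 + 3 = 11) = 11 (attained at k = 0)
  C[0][2] = min over k of (A[0][0] + B[0][2] = 4 + 3 = 7, A[0][1] + B[1][2] = 7 + 4 = 11, A[0][2] + B[2][2] = 8 + -5 = 3) = 3 (attained at k = 2)
  C[1][0] = min over k of (A[1][0] + B[0][0] = 4 + -5 = -1, A[1][1] + B[1][0] = -5 + 8 = 3, A[1][2] + B[2][0] = -4 + 4 = 0) = -1 (attained at k = 0)
  C[1][1] = min over k of (A[1][0] + B[0][1] = 4 + 7 = 11, A[1][1] + B[1][1] = -5 + 6 = 1, A[1][2] + B[2][1] = -4 + 3 = -1) = -1 (attained at k = 2)
  C[1][2] = min over k of (A[1][0] + B[0][2] = 4 + 3 = 7, A[1][1] + B[1][2] = -5 + 4 = -1, A[1][2] + B[2][2] = -4 + -5 = -9) = -9 (attained at k = 2)
  C[2][0] = min over k of (A[2][0] + B[0][0] = 5 + -5 = 0, A[2][1] + B[1][0] = 9 + 8 = 17, A[2][2] + B[2][0] = 3 + 4 = 7) = 0 (attained at k = 0)
  C[2][1] = min over k of (A[2][0] + B[0][1] = 5 + 7 = 12, A[2][1] + B[1][1] = 9 + 6 = 15, A[2][2] + B[2][1] = 3 + 3 = 6) = 6 (attained at k = 2)
  C[2][2] = min over k of (A[2][0] + B[0][2] = 5 + 3 = 8, A[2][1] + B[1][2] = 9 + 4 = 13, A[2][2] + B[2][2] = 3 + -5 = -2) = -2 (attained at k = 2)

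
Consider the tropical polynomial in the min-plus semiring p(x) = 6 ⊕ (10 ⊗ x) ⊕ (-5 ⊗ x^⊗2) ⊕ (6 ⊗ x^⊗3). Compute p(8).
p(8) = 6

A tropical monomial a ⊗ x^⊗i evaluates to a + i · x. Evaluating each term at x = 8:
  Term 0 contributes 6 + 0 · 8 = 6
  Term 1 contributes 10 + 1 · 8 = 18
  Term 2 contributes -5 + 2 · 8 = 11
  Term 3 contributes 6 + 3 · 8 = 30
p(8) = ⊕ of these = min[6, 18, 11, 30] = 6.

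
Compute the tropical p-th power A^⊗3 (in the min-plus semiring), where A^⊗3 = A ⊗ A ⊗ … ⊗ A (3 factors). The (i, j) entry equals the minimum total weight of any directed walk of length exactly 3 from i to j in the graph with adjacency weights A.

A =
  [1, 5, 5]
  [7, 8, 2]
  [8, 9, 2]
A^⊗3 =
  [3, 7, 7]
  [9, 13, 6]
  [10, 13, 6]

Each entry (A^⊗3)_ij equals the minimum over all length-3 walks i = v_0 → v_1 → … → v_3 = j of Σ_t A[v_t][v_{t+1}]. For example, for (i, j) = (0, 2) we minimise over 9 possible intermediate vertex sequences; the minimum is 7, attained along the walk 0 → 0 → 0 → 2.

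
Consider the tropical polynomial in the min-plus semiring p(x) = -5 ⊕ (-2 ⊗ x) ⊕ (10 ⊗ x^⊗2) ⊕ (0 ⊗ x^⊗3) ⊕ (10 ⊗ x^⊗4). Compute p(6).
p(6) = -5

A tropical monomial a ⊗ x^⊗i evaluates to a + i · x. Evaluating each term at x = 6:
  Term 0 contributes -5 + 0 · 6 = -5
  Term 1 contributes -2 + 1 · 6 = 4
  Term 2 contributes 10 + 2 · 6 = 22
  Term 3 contributes 0 + 3 · 6 = 18
  Term 4 contributes 10 + 4 · 6 = 34
p(6) = ⊕ of these = min[-5, 4, 22, 18, 34] = -5.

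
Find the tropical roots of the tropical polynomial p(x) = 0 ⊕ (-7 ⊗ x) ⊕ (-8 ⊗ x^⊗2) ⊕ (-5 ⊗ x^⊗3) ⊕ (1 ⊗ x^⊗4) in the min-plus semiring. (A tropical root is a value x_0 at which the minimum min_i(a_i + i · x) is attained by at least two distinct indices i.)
Roots: {-6, -3, 1, 7}

Each tropical root is a break point of the lower envelope of the lines y = a_i + i · x (there are 5 lines, with slopes 0, 1, ..., 4). Only the lines that attain the minimum somewhere contribute to roots; other lines are dominated. Here the surviving (envelope) indices are i = 4, i = 3, i = 2, i = 1, i = 0.
Intersections between consecutive envelope lines give the roots: for adjacent envelope indices i < j the intersection is x = (a_i − a_j) / (j − i). Reading off the sorted break points: {-6, -3, 1, 7}.
Verification: at each break x_0, at least two indices attain the minimum of min_i(a_i + i · x_0).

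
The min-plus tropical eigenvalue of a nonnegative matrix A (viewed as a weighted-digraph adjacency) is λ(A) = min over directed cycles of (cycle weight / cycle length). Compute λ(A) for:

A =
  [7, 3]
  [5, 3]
λ(A) = 3

Enumerate directed cycles and compute their means (weight / length). Sample:
  cycle 0 → 0: weight = 7, length = 1, mean = 7/1 ≈ 7.000
  cycle 1 → 1: weight = 3, length = 1, mean = 3/1 ≈ 3.000
  cycle 0 → 1 → 0: weight = 8, length = 2, mean = 8/2 ≈ 4.000
  cycle 1 → 0 → 1: weight = 8, length = 2, mean = 8/2 ≈ 4.000
Minimum mean = 3.000, attained e.g. along the cycle 1 → 1 with weight 3 and length 1. So λ(A) = 3/1 = 3.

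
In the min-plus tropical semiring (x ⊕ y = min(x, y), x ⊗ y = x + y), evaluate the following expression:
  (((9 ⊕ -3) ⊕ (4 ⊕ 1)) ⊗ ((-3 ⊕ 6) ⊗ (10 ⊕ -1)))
(((9 ⊕ -3) ⊕ (4 ⊕ 1)) ⊗ ((-3 ⊕ 6) ⊗ (10 ⊕ -1))) = -7

Expand innermost to outermost. Recall ⊕ takes the minimum of its arguments and ⊗ takes their sum. Working out the expression (((9 ⊕ -3) ⊕ (4 ⊕ 1)) ⊗ ((-3 ⊕ 6) ⊗ (10 ⊕ -1))) gives -7.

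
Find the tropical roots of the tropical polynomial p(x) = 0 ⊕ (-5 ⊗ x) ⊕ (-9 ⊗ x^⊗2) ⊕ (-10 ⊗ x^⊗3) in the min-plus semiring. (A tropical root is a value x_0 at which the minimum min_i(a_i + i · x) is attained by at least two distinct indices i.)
Roots: {1, 4, 5}

Each tropical root is a break point of the lower envelope of the lines y = a_i + i · x (there are 4 lines, with slopes 0, 1, ..., 3). Only the lines that attain the minimum somewhere contribute to roots; other lines are dominated. Here the surviving (envelope) indices are i = 3, i = 2, i = 1, i = 0.
Intersections between consecutive envelope lines give the roots: for adjacent envelope indices i < j the intersection is x = (a_i − a_j) / (j − i). Reading off the sorted break points: {1, 4, 5}.
Verification: at each break x_0, at least two indices attain the minimum of min_i(a_i + i · x_0).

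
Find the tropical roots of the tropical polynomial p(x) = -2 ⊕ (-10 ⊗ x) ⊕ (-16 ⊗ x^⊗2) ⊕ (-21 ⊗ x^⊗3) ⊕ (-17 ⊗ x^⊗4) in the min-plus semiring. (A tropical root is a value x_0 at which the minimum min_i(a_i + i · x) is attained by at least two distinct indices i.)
Roots: {-4, 5, 6, 8}

Each tropical root is a break point of the lower envelope of the lines y = a_i + i · x (there are 5 lines, with slopes 0, 1, ..., 4). Only the lines that attain the minimum somewhere contribute to roots; other lines are dominated. Here the surviving (envelope) indices are i = 4, i = 3, i = 2, i = 1, i = 0.
Intersections between consecutive envelope lines give the roots: for adjacent envelope indices i < j the intersection is x = (a_i − a_j) / (j − i). Reading off the sorted break points: {-4, 5, 6, 8}.
Verification: at each break x_0, at least two indices attain the minimum of min_i(a_i + i · x_0).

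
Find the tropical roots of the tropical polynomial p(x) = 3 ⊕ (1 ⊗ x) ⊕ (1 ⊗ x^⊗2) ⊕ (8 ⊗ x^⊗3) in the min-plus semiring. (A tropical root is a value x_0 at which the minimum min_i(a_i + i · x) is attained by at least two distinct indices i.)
Roots: {-7, 0, 2}

Each tropical root is a break point of the lower envelope of the lines y = a_i + i · x (there are 4 lines, with slopes 0, 1, ..., 3). Only the lines that attain the minimum somewhere contribute to roots; other lines are dominated. Here the surviving (envelope) indices are i = 3, i = 2, i = 1, i = 0.
Intersections between consecutive envelope lines give the roots: for adjacent envelope indices i < j the intersection is x = (a_i − a_j) / (j − i). Reading off the sorted break points: {-7, 0, 2}.
Verification: at each break x_0, at least two indices attain the minimum of min_i(a_i + i · x_0).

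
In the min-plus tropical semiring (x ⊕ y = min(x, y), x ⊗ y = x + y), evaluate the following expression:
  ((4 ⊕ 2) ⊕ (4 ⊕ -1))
((4 ⊕ 2) ⊕ (4 ⊕ -1)) = -1

Expand innermost to outermost. Recall ⊕ takes the minimum of its arguments and ⊗ takes their sum. Working out the expression ((4 ⊕ 2) ⊕ (4 ⊕ -1)) gives -1.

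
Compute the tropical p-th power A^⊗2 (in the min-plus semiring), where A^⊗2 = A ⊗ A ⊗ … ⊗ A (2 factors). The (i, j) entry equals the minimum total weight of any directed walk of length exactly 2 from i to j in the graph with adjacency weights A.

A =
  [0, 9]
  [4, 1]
A^⊗2 =
  [0, 9]
  [4, 2]

Each entry (A^⊗2)_ij equals the minimum over all length-2 walks i = v_0 → v_1 → … → v_2 = j of Σ_t A[v_t][v_{t+1}]. For example, for (i, j) = (0, 1) we minimise over 2 possible intermediate vertex sequences; the minimum is 9, attained along the walk 0 → 0 → 1.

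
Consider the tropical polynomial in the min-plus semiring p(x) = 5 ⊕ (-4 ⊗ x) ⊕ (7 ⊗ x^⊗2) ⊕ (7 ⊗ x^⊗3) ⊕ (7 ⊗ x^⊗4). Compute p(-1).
p(-1) = -5

A tropical monomial a ⊗ x^⊗i evaluates to a + i · x. Evaluating each term at x = -1:
  Term 0 contributes 5 + 0 · -1 = 5
  Term 1 contributes -4 + 1 · -1 = -5
  Term 2 contributes 7 + 2 · -1 = 5
  Term 3 contributes 7 + 3 · -1 = 4
  Term 4 contributes 7 + 4 · -1 = 3
p(-1) = ⊕ of these = min[5, -5, 5, 4, 3] = -5.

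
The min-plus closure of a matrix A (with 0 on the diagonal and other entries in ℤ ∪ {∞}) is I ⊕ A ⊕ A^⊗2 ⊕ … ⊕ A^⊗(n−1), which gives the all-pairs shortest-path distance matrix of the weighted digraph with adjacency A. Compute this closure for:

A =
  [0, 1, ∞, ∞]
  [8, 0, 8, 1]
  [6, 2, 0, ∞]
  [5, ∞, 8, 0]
Closure =
  [0, 1, 9, 2]
  [6, 0, 8, 1]
  [6, 2, 0, 3]
  [5, 6, 8, 0]

This is the Floyd-Warshall all-pairs shortest-path computation. For each intermediate vertex k = 0, 1, …, 3, update dist[i][j] ← min(dist[i][j], dist[i][k] + dist[k][j]). The final matrix gives, for each (i, j), the minimum total weight of any directed path from i to j (possibly empty when i = j).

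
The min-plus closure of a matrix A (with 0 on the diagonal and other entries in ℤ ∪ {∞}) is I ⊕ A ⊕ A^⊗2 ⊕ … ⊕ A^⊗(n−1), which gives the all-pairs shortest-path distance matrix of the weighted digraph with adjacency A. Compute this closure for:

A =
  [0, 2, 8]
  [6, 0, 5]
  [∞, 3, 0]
Closure =
  [0, 2, 7]
  [6, 0, 5]
  [9, 3, 0]

This is the Floyd-Warshall all-pairs shortest-path computation. For each intermediate vertex k = 0, 1, …, 2, update dist[i][j] ← min(dist[i][j], dist[i][k] + dist[k][j]). The final matrix gives, for each (i, j), the minimum total weight of any directed path from i to j (possibly empty when i = j).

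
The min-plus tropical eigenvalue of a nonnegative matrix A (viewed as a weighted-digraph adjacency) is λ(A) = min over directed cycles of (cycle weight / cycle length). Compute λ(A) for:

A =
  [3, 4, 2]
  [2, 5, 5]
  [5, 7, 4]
λ(A) = 3

Enumerate directed cycles and compute their means (weight / length). Sample:
  cycle 0 → 0: weight = 3, length = 1, mean = 3/1 ≈ 3.000
  cycle 1 → 1: weight = 5, length = 1, mean = 5/1 ≈ 5.000
  cycle 2 → 2: weight = 4, length = 1, mean = 4/1 ≈ 4.000
  cycle 0 → 1 → 0: weight = 6, length = 2, mean = 6/2 ≈ 3.000
  cycle 0 → 2 → 0: weight = 7, length = 2, mean = 7/2 ≈ 3.500
  cycle 1 → 0 → 1: weight = 6, length = 2, mean = 6/2 ≈ 3.000
Minimum mean = 3.000, attained e.g. along the cycle 0 → 0 with weight 3 and length 1. So λ(A) = 3/1 = 3.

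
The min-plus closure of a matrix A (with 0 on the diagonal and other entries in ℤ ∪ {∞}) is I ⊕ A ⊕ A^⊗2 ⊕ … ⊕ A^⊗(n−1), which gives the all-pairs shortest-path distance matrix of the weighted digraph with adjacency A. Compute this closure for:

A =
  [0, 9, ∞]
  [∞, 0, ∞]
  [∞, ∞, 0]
Closure =
  [0, 9, ∞]
  [∞, 0, ∞]
  [∞, ∞, 0]

This is the Floyd-Warshall all-pairs shortest-path computation. For each intermediate vertex k = 0, 1, …, 2, update dist[i][j] ← min(dist[i][j], dist[i][k] + dist[k][j]). The final matrix gives, for each (i, j), the minimum total weight of any directed path from i to j (possibly empty when i = j).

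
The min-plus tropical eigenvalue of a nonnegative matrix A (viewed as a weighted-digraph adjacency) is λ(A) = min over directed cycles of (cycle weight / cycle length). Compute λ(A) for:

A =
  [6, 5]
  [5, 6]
λ(A) = 5

Enumerate directed cycles and compute their means (weight / length). Sample:
  cycle 0 → 0: weight = 6, length = 1, mean = 6/1 ≈ 6.000
  cycle 1 → 1: weight = 6, length = 1, mean = 6/1 ≈ 6.000
  cycle 0 → 1 → 0: weight = 10, length = 2, mean = 10/2 ≈ 5.000
  cycle 1 → 0 → 1: weight = 10, length = 2, mean = 10/2 ≈ 5.000
Minimum mean = 5.000, attained e.g. along the cycle 0 → 1 → 0 with weight 10 and length 2. So λ(A) = 10/2 = 5.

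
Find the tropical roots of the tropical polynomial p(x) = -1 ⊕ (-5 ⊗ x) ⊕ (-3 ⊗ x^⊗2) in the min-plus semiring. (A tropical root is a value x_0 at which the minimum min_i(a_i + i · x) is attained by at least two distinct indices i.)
Roots: {-2, 4}

Each tropical root is a break point of the lower envelope of the lines y = a_i + i · x (there are 3 lines, with slopes 0, 1, ..., 2). Only the lines that attain the minimum somewhere contribute to roots; other lines are dominated. Here the surviving (envelope) indices are i = 2, i = 1, i = 0.
Intersections between consecutive envelope lines give the roots: for adjacent envelope indices i < j the intersection is x = (a_i − a_j) / (j − i). Reading off the sorted break points: {-2, 4}.
Verification: at each break x_0, at least two indices attain the minimum of min_i(a_i + i · x_0).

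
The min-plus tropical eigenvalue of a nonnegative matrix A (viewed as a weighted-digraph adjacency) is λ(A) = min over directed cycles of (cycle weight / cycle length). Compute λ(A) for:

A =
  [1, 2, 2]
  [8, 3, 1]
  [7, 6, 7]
λ(A) = 1

Enumerate directed cycles and compute their means (weight / length). Sample:
  cycle 0 → 0: weight = 1, length = 1, mean = 1/1 ≈ 1.000
  cycle 1 → 1: weight = 3, length = 1, mean = 3/1 ≈ 3.000
  cycle 2 → 2: weight = 7, length = 1, mean = 7/1 ≈ 7.000
  cycle 0 → 1 → 0: weight = 10, length = 2, mean = 10/2 ≈ 5.000
  cycle 0 → 2 → 0: weight = 9, length = 2, mean = 9/2 ≈ 4.500
  cycle 1 → 0 → 1: weight = 10, length = 2, mean = 10/2 ≈ 5.000
Minimum mean = 1.000, attained e.g. along the cycle 0 → 0 with weight 1 and length 1. So λ(A) = 1/1 = 1.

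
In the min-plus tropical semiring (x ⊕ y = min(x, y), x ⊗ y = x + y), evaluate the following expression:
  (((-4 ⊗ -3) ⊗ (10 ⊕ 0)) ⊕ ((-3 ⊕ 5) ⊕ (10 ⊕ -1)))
(((-4 ⊗ -3) ⊗ (10 ⊕ 0)) ⊕ ((-3 ⊕ 5) ⊕ (10 ⊕ -1))) = -7

Expand innermost to outermost. Recall ⊕ takes the minimum of its arguments and ⊗ takes their sum. Working out the expression (((-4 ⊗ -3) ⊗ (10 ⊕ 0)) ⊕ ((-3 ⊕ 5) ⊕ (10 ⊕ -1))) gives -7.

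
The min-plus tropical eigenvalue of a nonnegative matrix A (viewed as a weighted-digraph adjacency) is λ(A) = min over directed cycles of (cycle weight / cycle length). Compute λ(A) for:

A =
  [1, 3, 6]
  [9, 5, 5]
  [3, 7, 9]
λ(A) = 1

Enumerate directed cycles and compute their means (weight / length). Sample:
  cycle 0 → 0: weight = 1, length = 1, mean = 1/1 ≈ 1.000
  cycle 1 → 1: weight = 5, length = 1, mean = 5/1 ≈ 5.000
  cycle 2 → 2: weight = 9, length = 1, mean = 9/1 ≈ 9.000
  cycle 0 → 1 → 0: weight = 12, length = 2, mean = 12/2 ≈ 6.000
  cycle 0 → 2 → 0: weight = 9, length = 2, mean = 9/2 ≈ 4.500
  cycle 1 → 0 → 1: weight = 12, length = 2, mean = 12/2 ≈ 6.000
Minimum mean = 1.000, attained e.g. along the cycle 0 → 0 with weight 1 and length 1. So λ(A) = 1/1 = 1.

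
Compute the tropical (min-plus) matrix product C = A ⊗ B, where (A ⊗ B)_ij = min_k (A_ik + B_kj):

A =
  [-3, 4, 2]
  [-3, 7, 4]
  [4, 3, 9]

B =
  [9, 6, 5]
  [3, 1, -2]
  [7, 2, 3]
A ⊗ B =
  [6, 3, 2]
  [6, 3, 2]
  [6, 4, 1]

Apply the min-plus product entry-by-entry:
  C[0][0] = min over k of (A[0][0] + B[0][0] = -3 + 9 = 6, A[0][1] + B[1][0] = 4 + 3 = 7, A[0][2] + B[2][0] = 2 + 7 = 9) = 6 (attained at k = 0)
  C[0][1] = min over k of (A[0][0] + B[0][1] = -3 + 6 = 3, A[0][1] + B[1][1] = 4 + 1 = 5, A[0][2] + B[2][1] = 2 + 2 = 4) = 3 (attained at k = 0)
  C[0][2] = min over k of (A[0][0] + B[0][2] = -3 + 5 = 2, A[0][1] + B[1][2] = 4 + -2 = 2, A[0][2] + B[2][2] = 2 + 3 = 5) = 2 (attained at k = 0)
  C[1][0] = min over k of (A[1][0] + B[0][0] = -3 + 9 = 6, A[1][1] + B[1][0] = 7 + 3 = 10, A[1][2] + B[2][0] = 4 + 7 = 11) = 6 (attained at k = 0)
  C[1][1] = min over k of (A[1][0] + B[0][1] = -3 + 6 = 3, A[1][1] + B[1][1] = 7 + 1 = 8, A[1][2] + B[2][1] = 4 + 2 = 6) = 3 (attained at k = 0)
  C[1][2] = min over k of (A[1][0] + B[0][2] = -3 + 5 = 2, A[1][1] + B[1][2] = 7 + -2 = 5, A[1][2] + B[2][2] = 4 + 3 = 7) = 2 (attained at k = 0)
  C[2][0] = min over k of (A[2][0] + B[0][0] = 4 + 9 = 13, A[2][1] + B[1][0] = 3 + 3 = 6, A[2][2] + B[2][0] = 9 + 7 = 16) = 6 (attained at k = 1)
  C[2][1] = min over k of (A[2][0] + B[0][1] = 4 + 6 = 10, A[2][1] + B[1][1] = 3 + 1 = 4, A[2][2] + B[2][1] = 9 + 2 = 11) = 4 (attained at k = 1)
  C[2][2] = min over k of (A[2][0] + B[0][2] = 4 + 5 = 9, A[2][1] + B[1][2] = 3 + -2 = 1, A[2][2] + B[2][2] = 9 + 3 = 12) = 1 (attained at k = 1)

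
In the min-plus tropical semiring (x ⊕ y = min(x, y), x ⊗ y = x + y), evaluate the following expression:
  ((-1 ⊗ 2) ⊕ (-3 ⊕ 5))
((-1 ⊗ 2) ⊕ (-3 ⊕ 5)) = -3

Expand innermost to outermost. Recall ⊕ takes the minimum of its arguments and ⊗ takes their sum. Working out the expression ((-1 ⊗ 2) ⊕ (-3 ⊕ 5)) gives -3.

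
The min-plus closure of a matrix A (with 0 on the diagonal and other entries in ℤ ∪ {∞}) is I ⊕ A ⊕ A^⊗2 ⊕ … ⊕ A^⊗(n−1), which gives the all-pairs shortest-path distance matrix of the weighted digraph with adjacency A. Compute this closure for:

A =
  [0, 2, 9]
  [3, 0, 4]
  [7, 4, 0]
Closure =
  [0, 2, 6]
  [3, 0, 4]
  [7, 4, 0]

This is the Floyd-Warshall all-pairs shortest-path computation. For each intermediate vertex k = 0, 1, …, 2, update dist[i][j] ← min(dist[i][j], dist[i][k] + dist[k][j]). The final matrix gives, for each (i, j), the minimum total weight of any directed path from i to j (possibly empty when i = j).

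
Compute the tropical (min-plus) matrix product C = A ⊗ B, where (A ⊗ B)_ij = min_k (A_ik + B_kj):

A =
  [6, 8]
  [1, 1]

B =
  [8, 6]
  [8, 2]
A ⊗ B =
  [14, 10]
  [9, 3]

Apply the min-plus product entry-by-entry:
  C[0][0] = min over k of (A[0][0] + B[0][0] = 6 + 8 = 14, A[0][1] + B[1][0] = 8 + 8 = 16) = 14 (attained at k = 0)
  C[0][1] = min over k of (A[0][0] + B[0][1] = 6 + 6 = 12, A[0][1] + B[1][1] = 8 + 2 = 10) = 10 (attained at k = 1)
  C[1][0] = min over k of (A[1][0] + B[0][0] = 1 + 8 = 9, A[1][1] + B[1][0] = 1 + 8 = 9) = 9 (attained at k = 0)
  C[1][1] = min over k of (A[1][0] + B[0][1] = 1 + 6 = 7, A[1][1] + B[1][1] = 1 + 2 = 3) = 3 (attained at k = 1)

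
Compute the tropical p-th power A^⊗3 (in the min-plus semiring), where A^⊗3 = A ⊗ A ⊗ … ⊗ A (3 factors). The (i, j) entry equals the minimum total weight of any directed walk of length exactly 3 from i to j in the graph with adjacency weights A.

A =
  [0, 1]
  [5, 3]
A^⊗3 =
  [0, 1]
  [5, 6]

Each entry (A^⊗3)_ij equals the minimum over all length-3 walks i = v_0 → v_1 → … → v_3 = j of Σ_t A[v_t][v_{t+1}]. For example, for (i, j) = (0, 1) we minimise over 4 possible intermediate vertex sequences; the minimum is 1, attained along the walk 0 → 0 → 0 → 1.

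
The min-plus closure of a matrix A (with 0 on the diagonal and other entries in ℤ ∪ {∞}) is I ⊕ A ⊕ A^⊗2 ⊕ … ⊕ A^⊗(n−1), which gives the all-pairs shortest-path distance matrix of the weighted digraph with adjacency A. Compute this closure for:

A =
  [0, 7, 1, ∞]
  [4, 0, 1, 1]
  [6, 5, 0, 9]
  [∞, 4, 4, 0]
Closure =
  [0, 6, 1, 7]
  [4, 0, 1, 1]
  [6, 5, 0, 6]
  [8, 4, 4, 0]

This is the Floyd-Warshall all-pairs shortest-path computation. For each intermediate vertex k = 0, 1, …, 3, update dist[i][j] ← min(dist[i][j], dist[i][k] + dist[k][j]). The final matrix gives, for each (i, j), the minimum total weight of any directed path from i to j (possibly empty when i = j).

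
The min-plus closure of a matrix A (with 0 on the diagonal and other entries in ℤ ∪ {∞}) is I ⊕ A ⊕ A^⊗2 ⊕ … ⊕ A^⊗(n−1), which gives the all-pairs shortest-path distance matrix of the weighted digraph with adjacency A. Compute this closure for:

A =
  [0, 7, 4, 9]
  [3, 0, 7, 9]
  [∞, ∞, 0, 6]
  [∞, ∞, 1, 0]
Closure =
  [0, 7, 4, 9]
  [3, 0, 7, 9]
  [∞, ∞, 0, 6]
  [∞, ∞, 1, 0]

This is the Floyd-Warshall all-pairs shortest-path computation. For each intermediate vertex k = 0, 1, …, 3, update dist[i][j] ← min(dist[i][j], dist[i][k] + dist[k][j]). The final matrix gives, for each (i, j), the minimum total weight of any directed path from i to j (possibly empty when i = j).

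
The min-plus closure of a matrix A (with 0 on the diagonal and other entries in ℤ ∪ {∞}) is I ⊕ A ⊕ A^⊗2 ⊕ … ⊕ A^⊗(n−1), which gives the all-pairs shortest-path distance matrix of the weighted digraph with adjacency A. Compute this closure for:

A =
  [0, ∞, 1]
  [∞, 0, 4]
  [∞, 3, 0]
Closure =
  [0, 4, 1]
  [∞, 0, 4]
  [∞, 3, 0]

This is the Floyd-Warshall all-pairs shortest-path computation. For each intermediate vertex k = 0, 1, …, 2, update dist[i][j] ← min(dist[i][j], dist[i][k] + dist[k][j]). The final matrix gives, for each (i, j), the minimum total weight of any directed path from i to j (possibly empty when i = j).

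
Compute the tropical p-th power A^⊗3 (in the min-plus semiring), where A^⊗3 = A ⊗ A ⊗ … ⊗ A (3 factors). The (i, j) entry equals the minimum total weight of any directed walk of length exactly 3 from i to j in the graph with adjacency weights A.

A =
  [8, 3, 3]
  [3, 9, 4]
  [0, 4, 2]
A^⊗3 =
  [5, 6, 6]
  [6, 7, 7]
  [3, 5, 5]

Each entry (A^⊗3)_ij equals the minimum over all length-3 walks i = v_0 → v_1 → … → v_3 = j of Σ_t A[v_t][v_{t+1}]. For example, for (i, j) = (0, 2) we minimise over 9 possible intermediate vertex sequences; the minimum is 6, attained along the walk 0 → 2 → 0 → 2.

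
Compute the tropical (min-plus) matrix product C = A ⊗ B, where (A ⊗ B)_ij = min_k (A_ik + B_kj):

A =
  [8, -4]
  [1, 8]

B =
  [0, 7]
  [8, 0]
A ⊗ B =
  [4, -4]
  [1, 8]

Apply the min-plus product entry-by-entry:
  C[0][0] = min over k of (A[0][0] + B[0][0] = 8 + 0 = 8, A[0][1] + B[1][0] = -4 + 8 = 4) = 4 (attained at k = 1)
  C[0][1] = min over k of (A[0][0] + B[0][1] = 8 + 7 = 15, A[0][1] + B[1][1] = -4 + 0 = -4) = -4 (attained at k = 1)
  C[1][0] = min over k of (A[1][0] + B[0][0] = 1 + 0 = 1, A[1][1] + B[1][0] = 8 + 8 = 16) = 1 (attained at k = 0)
  C[1][1] = min over k of (A[1][0] + B[0][1] = 1 + 7 = 8, A[1][1] + B[1][1] = 8 + 0 = 8) = 8 (attained at k = 0)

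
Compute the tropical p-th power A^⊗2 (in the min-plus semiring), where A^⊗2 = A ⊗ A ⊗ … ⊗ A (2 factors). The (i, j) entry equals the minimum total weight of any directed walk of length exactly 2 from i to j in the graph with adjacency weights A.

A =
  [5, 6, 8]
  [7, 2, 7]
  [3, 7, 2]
A^⊗2 =
  [10, 8, 10]
  [9, 4, 9]
  [5, 9, 4]

Each entry (A^⊗2)_ij equals the minimum over all length-2 walks i = v_0 → v_1 → … → v_2 = j of Σ_t A[v_t][v_{t+1}]. For example, for (i, j) = (0, 2) we minimise over 3 possible intermediate vertex sequences; the minimum is 10, attained along the walk 0 → 2 → 2.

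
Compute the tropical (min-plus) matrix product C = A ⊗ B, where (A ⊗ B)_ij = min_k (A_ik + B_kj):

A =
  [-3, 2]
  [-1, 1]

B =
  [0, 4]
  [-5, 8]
A ⊗ B =
  [-3, 1]
  [-4, 3]

Apply the min-plus product entry-by-entry:
  C[0][0] = min over k of (A[0][0] + B[0][0] = -3 + 0 = -3, A[0][1] + B[1][0] = 2 + -5 = -3) = -3 (attained at k = 0)
  C[0][1] = min over k of (A[0][0] + B[0][1] = -3 + 4 = 1, A[0][1] + B[1][1] = 2 + 8 = 10) = 1 (attained at k = 0)
  C[1][0] = min over k of (A[1][0] + B[0][0] = -1 + 0 = -1, A[1][1] + B[1][0] = 1 + -5 = -4) = -4 (attained at k = 1)
  C[1][1] = min over k of (A[1][0] + B[0][1] = -1 + 4 = 3, A[1][1] + B[1][1] = 1 + 8 = 9) = 3 (attained at k = 0)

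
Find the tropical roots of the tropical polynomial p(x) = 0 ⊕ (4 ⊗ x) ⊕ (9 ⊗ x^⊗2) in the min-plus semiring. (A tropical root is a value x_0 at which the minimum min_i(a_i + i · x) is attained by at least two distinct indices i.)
Roots: {-5, -4}

Each tropical root is a break point of the lower envelope of the lines y = a_i + i · x (there are 3 lines, with slopes 0, 1, ..., 2). Only the lines that attain the minimum somewhere contribute to roots; other lines are dominated. Here the surviving (envelope) indices are i = 2, i = 1, i = 0.
Intersections between consecutive envelope lines give the roots: for adjacent envelope indices i < j the intersection is x = (a_i − a_j) / (j − i). Reading off the sorted break points: {-5, -4}.
Verification: at each break x_0, at least two indices attain the minimum of min_i(a_i + i · x_0).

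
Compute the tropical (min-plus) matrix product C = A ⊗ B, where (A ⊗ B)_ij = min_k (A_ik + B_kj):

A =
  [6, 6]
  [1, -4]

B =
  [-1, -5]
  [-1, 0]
A ⊗ B =
  [5, 1]
  [-5, -4]

Apply the min-plus product entry-by-entry:
  C[0][0] = min over k of (A[0][0] + B[0][0] = 6 + -1 = 5, A[0][1] + B[1][0] = 6 + -1 = 5) = 5 (attained at k = 0)
  C[0][1] = min over k of (A[0][0] + B[0][1] = 6 + -5 = 1, A[0][1] + B[1][1] = 6 + 0 = 6) = 1 (attained at k = 0)
  C[1][0] = min over k of (A[1][0] + B[0][0] = 1 + -1 = 0, A[1][1] + B[1][0] = -4 + -1 = -5) = -5 (attained at k = 1)
  C[1][1] = min over k of (A[1][0] + B[0][1] = 1 + -5 = -4, A[1][1] + B[1][1] = -4 + 0 = -4) = -4 (attained at k = 0)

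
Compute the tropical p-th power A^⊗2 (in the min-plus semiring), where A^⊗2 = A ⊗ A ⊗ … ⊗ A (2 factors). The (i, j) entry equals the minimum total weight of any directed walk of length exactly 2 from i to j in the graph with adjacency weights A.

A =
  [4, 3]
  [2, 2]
A^⊗2 =
  [5, 5]
  [4, 4]

Each entry (A^⊗2)_ij equals the minimum over all length-2 walks i = v_0 → v_1 → … → v_2 = j of Σ_t A[v_t][v_{t+1}]. For example, for (i, j) = (0, 1) we minimise over 2 possible intermediate vertex sequences; the minimum is 5, attained along the walk 0 → 1 → 1.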